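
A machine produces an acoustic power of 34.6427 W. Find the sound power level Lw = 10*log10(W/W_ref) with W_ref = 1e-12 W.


W / W_ref = 34.6427 / 1e-12 = 3.46427e+13
Lw = 10 * log10(3.46427e+13) = 135.4 dB


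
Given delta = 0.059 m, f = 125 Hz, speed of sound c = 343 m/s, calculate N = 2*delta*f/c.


N = 2*delta*f/c = 2*delta/lambda, where lambda = c/f
lambda = 343 / 125 = 2.744 m
N = 2 * 0.059 / 2.744 = 0.043003


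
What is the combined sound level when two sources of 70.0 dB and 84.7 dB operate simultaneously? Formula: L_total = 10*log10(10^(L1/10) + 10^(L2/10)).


10^(70.0/10) = 1e+07
10^(84.7/10) = 2.95121e+08
Sum = 1e+07 + 2.95121e+08 = 3.05121e+08
L_total = 10*log10(3.05121e+08) = 84.845 dB


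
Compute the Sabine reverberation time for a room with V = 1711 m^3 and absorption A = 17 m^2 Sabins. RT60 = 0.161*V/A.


RT60 = 0.161 * 1711 / 17 = 16.204 s


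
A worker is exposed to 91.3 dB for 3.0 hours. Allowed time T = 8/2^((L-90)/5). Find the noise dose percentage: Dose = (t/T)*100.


T_allowed = 8 / 2^((91.3 - 90)/5) = 6.6807 hr
Dose = 3.0 / 6.6807 * 100 = 44.905 %


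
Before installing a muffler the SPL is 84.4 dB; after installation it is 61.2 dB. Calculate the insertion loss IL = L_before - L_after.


Insertion loss = SPL without muffler - SPL with muffler
IL = 84.4 - 61.2 = 23.2 dB


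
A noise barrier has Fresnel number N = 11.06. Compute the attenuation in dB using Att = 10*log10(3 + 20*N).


3 + 20*N = 3 + 20*11.06 = 224.2
Att = 10*log10(224.2) = 23.506 dB


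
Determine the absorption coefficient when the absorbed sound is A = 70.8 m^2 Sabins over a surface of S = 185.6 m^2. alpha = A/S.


Absorption coefficient = absorbed power / incident power
alpha = A / S = 70.8 / 185.6 = 0.38147


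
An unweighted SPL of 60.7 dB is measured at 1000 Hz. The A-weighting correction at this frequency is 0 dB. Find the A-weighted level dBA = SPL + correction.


A-weighting table: 1000 Hz -> 0 dB correction
SPL_A = SPL + correction = 60.7 + (0) = 60.7 dBA


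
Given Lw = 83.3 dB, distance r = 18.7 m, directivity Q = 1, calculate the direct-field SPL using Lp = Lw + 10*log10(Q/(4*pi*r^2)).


4*pi*r^2 = 4*pi*18.7^2 = 4394.33 m^2
Q / (4*pi*r^2) = 1 / 4394.33 = 0.000227566
Lp = 83.3 + 10*log10(0.000227566) = 46.871 dB


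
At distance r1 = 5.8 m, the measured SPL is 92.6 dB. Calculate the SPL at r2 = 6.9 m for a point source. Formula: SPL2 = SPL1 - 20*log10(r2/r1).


r2/r1 = 6.9/5.8 = 1.18966
Correction = 20*log10(1.18966) = 1.50846 dB
SPL2 = 92.6 - 1.50846 = 91.092 dB


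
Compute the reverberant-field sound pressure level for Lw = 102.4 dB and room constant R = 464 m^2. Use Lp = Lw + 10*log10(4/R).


4/R = 4/464 = 0.00862069
Lp = 102.4 + 10*log10(0.00862069) = 81.755 dB


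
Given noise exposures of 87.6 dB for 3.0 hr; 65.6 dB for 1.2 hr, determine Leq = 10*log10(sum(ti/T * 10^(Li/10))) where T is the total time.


T_total = 3.0 + 1.2 = 4.2 hr
(3.0/4.2) * 10^(87.6/10) = 4.11029e+08
(1.2/4.2) * 10^(65.6/10) = 1.03737e+06
Sum = 4.11029e+08 + 1.03737e+06 = 4.12066e+08
Leq = 10*log10(4.12066e+08) = 86.15 dB


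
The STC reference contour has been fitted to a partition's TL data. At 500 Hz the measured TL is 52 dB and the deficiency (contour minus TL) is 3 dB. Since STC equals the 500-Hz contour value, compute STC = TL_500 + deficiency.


By ASTM E413, STC = value of the fitted reference contour at 500 Hz.
Contour value at 500 Hz = TL_500 + deficiency = 52 + 3 = 55
STC = 55


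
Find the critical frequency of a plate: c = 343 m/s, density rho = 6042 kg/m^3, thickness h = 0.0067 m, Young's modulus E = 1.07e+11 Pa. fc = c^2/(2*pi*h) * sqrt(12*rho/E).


12*rho/E = 12*6042/1.07e+11 = 6.77607e-07
sqrt(12*rho/E) = sqrt(6.77607e-07) = 0.000823169
c^2/(2*pi*h) = 343^2/(2*pi*0.0067) = 2.79469e+06
fc = 2.79469e+06 * 0.000823169 = 2300.5 Hz


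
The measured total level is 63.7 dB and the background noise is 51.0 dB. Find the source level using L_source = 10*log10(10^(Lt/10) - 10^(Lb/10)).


10^(63.7/10) = 2.34423e+06
10^(51.0/10) = 125893
Difference = 2.34423e+06 - 125893 = 2.21834e+06
L_source = 10*log10(2.21834e+06) = 63.46 dB


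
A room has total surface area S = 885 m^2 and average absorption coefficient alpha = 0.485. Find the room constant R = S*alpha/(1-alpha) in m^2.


R = 885 * 0.485 / (1 - 0.485) = 833.45 m^2


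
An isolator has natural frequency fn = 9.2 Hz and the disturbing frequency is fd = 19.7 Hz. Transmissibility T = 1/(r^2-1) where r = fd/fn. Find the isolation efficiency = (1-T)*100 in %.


r = 19.7 / 9.2 = 2.1413
r^2 - 1 = 2.1413^2 - 1 = 3.58517
T = 1/3.58517 = 0.278927
Efficiency = (1 - 0.278927)*100 = 72.107 %


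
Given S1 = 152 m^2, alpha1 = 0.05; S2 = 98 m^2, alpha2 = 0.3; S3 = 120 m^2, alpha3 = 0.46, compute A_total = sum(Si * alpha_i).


152 * 0.05 = 7.6
98 * 0.3 = 29.4
120 * 0.46 = 55.2
A_total = 7.6 + 29.4 + 55.2 = 92.2 m^2


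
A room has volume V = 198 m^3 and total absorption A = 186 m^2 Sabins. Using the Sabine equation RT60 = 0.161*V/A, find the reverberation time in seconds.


RT60 = 0.161 * 198 / 186 = 0.17139 s


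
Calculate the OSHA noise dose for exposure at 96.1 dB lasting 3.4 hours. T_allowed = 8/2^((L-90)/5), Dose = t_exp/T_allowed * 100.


T_allowed = 8 / 2^((96.1 - 90)/5) = 3.43426 hr
Dose = 3.4 / 3.43426 * 100 = 99.002 %


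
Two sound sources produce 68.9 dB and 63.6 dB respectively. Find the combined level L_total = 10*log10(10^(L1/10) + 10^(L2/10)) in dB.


10^(68.9/10) = 7.76247e+06
10^(63.6/10) = 2.29087e+06
Sum = 7.76247e+06 + 2.29087e+06 = 1.00533e+07
L_total = 10*log10(1.00533e+07) = 70.023 dB


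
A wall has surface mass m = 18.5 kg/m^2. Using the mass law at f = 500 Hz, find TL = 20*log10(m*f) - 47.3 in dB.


m * f = 18.5 * 500 = 9250
20*log10(9250) = 79.3228 dB
TL = 79.3228 - 47.3 = 32.023 dB


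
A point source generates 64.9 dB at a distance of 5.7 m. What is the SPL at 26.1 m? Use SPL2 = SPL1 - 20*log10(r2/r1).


r2/r1 = 26.1/5.7 = 4.57895
Correction = 20*log10(4.57895) = 13.2153 dB
SPL2 = 64.9 - 13.2153 = 51.685 dB


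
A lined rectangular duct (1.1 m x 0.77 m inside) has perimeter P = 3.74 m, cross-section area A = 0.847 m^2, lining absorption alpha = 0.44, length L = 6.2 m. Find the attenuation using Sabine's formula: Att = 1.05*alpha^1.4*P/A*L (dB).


alpha^1.4 = 0.44^1.4 = 0.316835
Attenuation rate = 1.05 * alpha^1.4 * P / A
= 1.05 * 0.316835 * 3.74 / 0.847 = 1.46896 dB/m
Total Att = 1.46896 * 6.2 = 9.1076 dB


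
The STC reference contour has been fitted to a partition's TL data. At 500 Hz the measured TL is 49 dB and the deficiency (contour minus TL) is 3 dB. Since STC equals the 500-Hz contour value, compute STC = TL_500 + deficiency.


By ASTM E413, STC = value of the fitted reference contour at 500 Hz.
Contour value at 500 Hz = TL_500 + deficiency = 49 + 3 = 52
STC = 52


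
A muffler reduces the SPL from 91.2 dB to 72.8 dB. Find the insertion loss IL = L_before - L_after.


Insertion loss = SPL without muffler - SPL with muffler
IL = 91.2 - 72.8 = 18.4 dB


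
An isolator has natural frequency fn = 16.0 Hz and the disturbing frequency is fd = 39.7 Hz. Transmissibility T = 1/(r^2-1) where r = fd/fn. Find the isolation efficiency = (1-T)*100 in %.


r = 39.7 / 16.0 = 2.48125
r^2 - 1 = 2.48125^2 - 1 = 5.1566
T = 1/5.1566 = 0.193926
Efficiency = (1 - 0.193926)*100 = 80.607 %


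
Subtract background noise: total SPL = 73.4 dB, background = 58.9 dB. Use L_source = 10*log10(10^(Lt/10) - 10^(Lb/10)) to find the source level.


10^(73.4/10) = 2.18776e+07
10^(58.9/10) = 776247
Difference = 2.18776e+07 - 776247 = 2.11014e+07
L_source = 10*log10(2.11014e+07) = 73.243 dB


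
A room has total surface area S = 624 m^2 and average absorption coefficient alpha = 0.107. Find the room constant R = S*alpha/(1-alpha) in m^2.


R = 624 * 0.107 / (1 - 0.107) = 74.768 m^2


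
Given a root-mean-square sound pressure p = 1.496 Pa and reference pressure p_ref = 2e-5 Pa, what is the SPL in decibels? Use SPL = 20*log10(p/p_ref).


p / p_ref = 1.496 / 2e-5 = 74800
SPL = 20 * log10(74800) = 97.478 dB


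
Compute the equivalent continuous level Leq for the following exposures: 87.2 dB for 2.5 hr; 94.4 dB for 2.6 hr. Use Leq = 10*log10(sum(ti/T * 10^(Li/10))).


T_total = 2.5 + 2.6 = 5.1 hr
(2.5/5.1) * 10^(87.2/10) = 2.57259e+08
(2.6/5.1) * 10^(94.4/10) = 1.40412e+09
Sum = 2.57259e+08 + 1.40412e+09 = 1.66138e+09
Leq = 10*log10(1.66138e+09) = 92.205 dB


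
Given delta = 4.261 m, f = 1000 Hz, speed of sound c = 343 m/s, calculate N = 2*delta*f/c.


N = 2*delta*f/c = 2*delta/lambda, where lambda = c/f
lambda = 343 / 1000 = 0.343 m
N = 2 * 4.261 / 0.343 = 24.845


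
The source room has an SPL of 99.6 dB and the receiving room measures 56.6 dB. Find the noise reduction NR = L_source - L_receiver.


NR = L_source - L_receiver (difference between source and receiving room levels)
NR = 99.6 - 56.6 = 43 dB


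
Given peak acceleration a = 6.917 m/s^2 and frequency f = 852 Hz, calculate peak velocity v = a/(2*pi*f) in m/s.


omega = 2*pi*f = 2*pi*852 = 5353.27 rad/s
v = a / omega = 6.917 / 5353.27 = 0.0012921 m/s


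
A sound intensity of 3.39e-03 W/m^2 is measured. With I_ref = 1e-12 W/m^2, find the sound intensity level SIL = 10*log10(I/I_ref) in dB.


I / I_ref = 3.39e-03 / 1e-12 = 3.39e+09
SIL = 10 * log10(3.39e+09) = 95.302 dB


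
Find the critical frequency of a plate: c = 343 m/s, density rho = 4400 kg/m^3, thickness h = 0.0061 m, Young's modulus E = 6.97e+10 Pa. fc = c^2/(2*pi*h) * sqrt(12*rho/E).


12*rho/E = 12*4400/6.97e+10 = 7.57532e-07
sqrt(12*rho/E) = sqrt(7.57532e-07) = 0.000870363
c^2/(2*pi*h) = 343^2/(2*pi*0.0061) = 3.06958e+06
fc = 3.06958e+06 * 0.000870363 = 2671.6 Hz


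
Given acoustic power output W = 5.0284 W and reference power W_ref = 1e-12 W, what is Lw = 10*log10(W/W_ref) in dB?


W / W_ref = 5.0284 / 1e-12 = 5.0284e+12
Lw = 10 * log10(5.0284e+12) = 127.01 dB


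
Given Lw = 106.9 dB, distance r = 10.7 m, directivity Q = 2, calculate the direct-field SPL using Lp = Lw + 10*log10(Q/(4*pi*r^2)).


4*pi*r^2 = 4*pi*10.7^2 = 1438.72 m^2
Q / (4*pi*r^2) = 2 / 1438.72 = 0.00139012
Lp = 106.9 + 10*log10(0.00139012) = 78.331 dB


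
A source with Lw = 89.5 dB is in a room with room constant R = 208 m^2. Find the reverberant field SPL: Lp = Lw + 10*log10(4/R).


4/R = 4/208 = 0.0192308
Lp = 89.5 + 10*log10(0.0192308) = 72.34 dB


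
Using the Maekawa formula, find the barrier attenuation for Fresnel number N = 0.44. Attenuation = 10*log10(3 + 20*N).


3 + 20*N = 3 + 20*0.44 = 11.8
Att = 10*log10(11.8) = 10.719 dB


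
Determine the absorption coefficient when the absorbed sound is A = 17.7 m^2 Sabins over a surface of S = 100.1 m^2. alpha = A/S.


Absorption coefficient = absorbed power / incident power
alpha = A / S = 17.7 / 100.1 = 0.17682


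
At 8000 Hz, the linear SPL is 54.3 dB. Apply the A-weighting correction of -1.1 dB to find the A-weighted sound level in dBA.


A-weighting table: 8000 Hz -> -1.1 dB correction
SPL_A = SPL + correction = 54.3 + (-1.1) = 53.2 dBA


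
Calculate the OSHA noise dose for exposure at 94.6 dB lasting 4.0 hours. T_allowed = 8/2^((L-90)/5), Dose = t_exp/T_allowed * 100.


T_allowed = 8 / 2^((94.6 - 90)/5) = 4.22807 hr
Dose = 4.0 / 4.22807 * 100 = 94.606 %


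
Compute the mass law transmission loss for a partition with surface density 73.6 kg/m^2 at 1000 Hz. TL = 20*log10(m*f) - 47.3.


m * f = 73.6 * 1000 = 73600
20*log10(73600) = 97.3376 dB
TL = 97.3376 - 47.3 = 50.038 dB


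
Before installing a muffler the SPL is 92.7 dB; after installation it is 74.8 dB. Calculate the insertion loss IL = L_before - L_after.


Insertion loss = SPL without muffler - SPL with muffler
IL = 92.7 - 74.8 = 17.9 dB


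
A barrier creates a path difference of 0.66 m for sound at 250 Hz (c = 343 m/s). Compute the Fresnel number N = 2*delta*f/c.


N = 2*delta*f/c = 2*delta/lambda, where lambda = c/f
lambda = 343 / 250 = 1.372 m
N = 2 * 0.66 / 1.372 = 0.9621


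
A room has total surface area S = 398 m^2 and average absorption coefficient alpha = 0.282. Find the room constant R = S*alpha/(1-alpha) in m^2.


R = 398 * 0.282 / (1 - 0.282) = 156.32 m^2


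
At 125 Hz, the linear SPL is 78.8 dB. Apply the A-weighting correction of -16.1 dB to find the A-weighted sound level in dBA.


A-weighting table: 125 Hz -> -16.1 dB correction
SPL_A = SPL + correction = 78.8 + (-16.1) = 62.7 dBA


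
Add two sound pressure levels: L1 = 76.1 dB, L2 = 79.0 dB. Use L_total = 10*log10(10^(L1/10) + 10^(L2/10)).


10^(76.1/10) = 4.0738e+07
10^(79.0/10) = 7.94328e+07
Sum = 4.0738e+07 + 7.94328e+07 = 1.20171e+08
L_total = 10*log10(1.20171e+08) = 80.798 dB


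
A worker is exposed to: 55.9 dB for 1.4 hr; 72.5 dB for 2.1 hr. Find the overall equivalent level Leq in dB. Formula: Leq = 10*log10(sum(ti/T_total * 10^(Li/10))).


T_total = 1.4 + 2.1 = 3.5 hr
(1.4/3.5) * 10^(55.9/10) = 155618
(2.1/3.5) * 10^(72.5/10) = 1.06697e+07
Sum = 155618 + 1.06697e+07 = 1.08253e+07
Leq = 10*log10(1.08253e+07) = 70.344 dB


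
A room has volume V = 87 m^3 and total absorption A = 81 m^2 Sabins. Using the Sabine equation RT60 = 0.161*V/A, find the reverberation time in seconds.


RT60 = 0.161 * 87 / 81 = 0.17293 s


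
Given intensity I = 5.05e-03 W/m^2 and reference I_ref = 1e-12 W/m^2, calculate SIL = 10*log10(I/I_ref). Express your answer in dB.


I / I_ref = 5.05e-03 / 1e-12 = 5.05e+09
SIL = 10 * log10(5.05e+09) = 97.033 dB


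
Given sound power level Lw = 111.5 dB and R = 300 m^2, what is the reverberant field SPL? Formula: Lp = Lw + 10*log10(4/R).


4/R = 4/300 = 0.0133333
Lp = 111.5 + 10*log10(0.0133333) = 92.749 dB


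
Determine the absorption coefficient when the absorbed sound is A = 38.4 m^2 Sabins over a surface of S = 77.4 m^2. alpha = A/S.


Absorption coefficient = absorbed power / incident power
alpha = A / S = 38.4 / 77.4 = 0.49612


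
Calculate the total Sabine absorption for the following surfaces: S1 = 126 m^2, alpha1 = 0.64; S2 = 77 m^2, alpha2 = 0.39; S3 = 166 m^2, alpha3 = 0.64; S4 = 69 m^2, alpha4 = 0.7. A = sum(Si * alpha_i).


126 * 0.64 = 80.64
77 * 0.39 = 30.03
166 * 0.64 = 106.24
69 * 0.7 = 48.3
A_total = 80.64 + 30.03 + 106.24 + 48.3 = 265.21 m^2


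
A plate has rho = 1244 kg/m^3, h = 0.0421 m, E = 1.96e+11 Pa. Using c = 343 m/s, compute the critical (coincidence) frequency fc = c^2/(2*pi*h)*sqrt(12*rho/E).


12*rho/E = 12*1244/1.96e+11 = 7.61633e-08
sqrt(12*rho/E) = sqrt(7.61633e-08) = 0.000275977
c^2/(2*pi*h) = 343^2/(2*pi*0.0421) = 444761
fc = 444761 * 0.000275977 = 122.74 Hz


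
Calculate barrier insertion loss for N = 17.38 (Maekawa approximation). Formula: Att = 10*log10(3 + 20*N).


3 + 20*N = 3 + 20*17.38 = 350.6
Att = 10*log10(350.6) = 25.448 dB


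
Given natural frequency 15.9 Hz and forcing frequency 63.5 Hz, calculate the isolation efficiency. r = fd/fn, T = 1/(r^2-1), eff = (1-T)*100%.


r = 63.5 / 15.9 = 3.99371
r^2 - 1 = 3.99371^2 - 1 = 14.9497
T = 1/14.9497 = 0.066891
Efficiency = (1 - 0.066891)*100 = 93.311 %


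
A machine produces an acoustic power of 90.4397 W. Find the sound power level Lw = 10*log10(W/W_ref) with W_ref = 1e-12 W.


W / W_ref = 90.4397 / 1e-12 = 9.04397e+13
Lw = 10 * log10(9.04397e+13) = 139.56 dB


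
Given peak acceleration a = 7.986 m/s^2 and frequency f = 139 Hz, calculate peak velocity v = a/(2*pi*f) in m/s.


omega = 2*pi*f = 2*pi*139 = 873.363 rad/s
v = a / omega = 7.986 / 873.363 = 0.009144 m/s


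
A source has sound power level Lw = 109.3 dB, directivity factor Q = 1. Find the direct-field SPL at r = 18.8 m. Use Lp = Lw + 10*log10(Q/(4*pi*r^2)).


4*pi*r^2 = 4*pi*18.8^2 = 4441.46 m^2
Q / (4*pi*r^2) = 1 / 4441.46 = 0.000225151
Lp = 109.3 + 10*log10(0.000225151) = 72.825 dB


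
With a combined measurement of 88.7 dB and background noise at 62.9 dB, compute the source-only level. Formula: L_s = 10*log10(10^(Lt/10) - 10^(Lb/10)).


10^(88.7/10) = 7.4131e+08
10^(62.9/10) = 1.94984e+06
Difference = 7.4131e+08 - 1.94984e+06 = 7.3936e+08
L_source = 10*log10(7.3936e+08) = 88.689 dB


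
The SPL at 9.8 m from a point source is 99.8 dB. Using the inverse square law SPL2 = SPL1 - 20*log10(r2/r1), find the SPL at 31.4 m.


r2/r1 = 31.4/9.8 = 3.20408
Correction = 20*log10(3.20408) = 10.1141 dB
SPL2 = 99.8 - 10.1141 = 89.686 dB


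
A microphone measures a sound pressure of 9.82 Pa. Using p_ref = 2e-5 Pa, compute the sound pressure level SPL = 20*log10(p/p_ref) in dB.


p / p_ref = 9.82 / 2e-5 = 491000
SPL = 20 * log10(491000) = 113.82 dB


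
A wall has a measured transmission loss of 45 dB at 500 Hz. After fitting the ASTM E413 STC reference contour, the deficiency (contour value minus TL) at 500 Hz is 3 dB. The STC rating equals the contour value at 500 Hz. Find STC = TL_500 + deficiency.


By ASTM E413, STC = value of the fitted reference contour at 500 Hz.
Contour value at 500 Hz = TL_500 + deficiency = 45 + 3 = 48
STC = 48


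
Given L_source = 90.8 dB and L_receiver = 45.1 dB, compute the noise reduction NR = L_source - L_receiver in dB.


NR = L_source - L_receiver (difference between source and receiving room levels)
NR = 90.8 - 45.1 = 45.7 dB


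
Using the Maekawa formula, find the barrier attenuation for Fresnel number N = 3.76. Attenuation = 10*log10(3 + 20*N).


3 + 20*N = 3 + 20*3.76 = 78.2
Att = 10*log10(78.2) = 18.932 dB


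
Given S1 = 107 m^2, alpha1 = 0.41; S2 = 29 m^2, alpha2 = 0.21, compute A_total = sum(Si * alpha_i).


107 * 0.41 = 43.87
29 * 0.21 = 6.09
A_total = 43.87 + 6.09 = 49.96 m^2


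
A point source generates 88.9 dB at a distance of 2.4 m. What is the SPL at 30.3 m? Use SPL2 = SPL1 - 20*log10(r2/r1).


r2/r1 = 30.3/2.4 = 12.625
Correction = 20*log10(12.625) = 22.0246 dB
SPL2 = 88.9 - 22.0246 = 66.875 dB


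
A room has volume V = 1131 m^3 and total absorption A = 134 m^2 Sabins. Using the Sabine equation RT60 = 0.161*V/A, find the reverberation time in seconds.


RT60 = 0.161 * 1131 / 134 = 1.3589 s


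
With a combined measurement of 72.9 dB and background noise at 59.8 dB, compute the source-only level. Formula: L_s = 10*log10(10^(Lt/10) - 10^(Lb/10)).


10^(72.9/10) = 1.94984e+07
10^(59.8/10) = 954993
Difference = 1.94984e+07 - 954993 = 1.85434e+07
L_source = 10*log10(1.85434e+07) = 72.682 dB


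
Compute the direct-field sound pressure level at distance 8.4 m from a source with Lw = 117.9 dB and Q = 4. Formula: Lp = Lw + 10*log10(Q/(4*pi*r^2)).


4*pi*r^2 = 4*pi*8.4^2 = 886.683 m^2
Q / (4*pi*r^2) = 4 / 886.683 = 0.0045112
Lp = 117.9 + 10*log10(0.0045112) = 94.443 dB


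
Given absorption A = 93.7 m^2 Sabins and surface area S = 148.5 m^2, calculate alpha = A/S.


Absorption coefficient = absorbed power / incident power
alpha = A / S = 93.7 / 148.5 = 0.63098


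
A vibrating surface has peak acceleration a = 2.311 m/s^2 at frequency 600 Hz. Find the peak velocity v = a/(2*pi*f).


omega = 2*pi*f = 2*pi*600 = 3769.91 rad/s
v = a / omega = 2.311 / 3769.91 = 0.00061301 m/s


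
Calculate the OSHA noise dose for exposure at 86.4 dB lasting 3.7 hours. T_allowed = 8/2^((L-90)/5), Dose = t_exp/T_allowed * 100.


T_allowed = 8 / 2^((86.4 - 90)/5) = 13.1775 hr
Dose = 3.7 / 13.1775 * 100 = 28.078 %


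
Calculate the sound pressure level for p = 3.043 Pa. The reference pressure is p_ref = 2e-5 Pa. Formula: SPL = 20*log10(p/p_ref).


p / p_ref = 3.043 / 2e-5 = 152150
SPL = 20 * log10(152150) = 103.65 dB


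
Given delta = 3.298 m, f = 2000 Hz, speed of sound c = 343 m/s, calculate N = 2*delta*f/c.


N = 2*delta*f/c = 2*delta/lambda, where lambda = c/f
lambda = 343 / 2000 = 0.1715 m
N = 2 * 3.298 / 0.1715 = 38.461


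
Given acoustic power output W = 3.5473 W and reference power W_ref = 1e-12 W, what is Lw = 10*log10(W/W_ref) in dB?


W / W_ref = 3.5473 / 1e-12 = 3.5473e+12
Lw = 10 * log10(3.5473e+12) = 125.5 dB


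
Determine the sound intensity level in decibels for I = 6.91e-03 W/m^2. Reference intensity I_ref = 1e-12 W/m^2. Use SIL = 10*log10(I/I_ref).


I / I_ref = 6.91e-03 / 1e-12 = 6.91e+09
SIL = 10 * log10(6.91e+09) = 98.395 dB


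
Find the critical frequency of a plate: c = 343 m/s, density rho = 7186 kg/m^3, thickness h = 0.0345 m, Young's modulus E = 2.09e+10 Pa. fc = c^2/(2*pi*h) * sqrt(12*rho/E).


12*rho/E = 12*7186/2.09e+10 = 4.12593e-06
sqrt(12*rho/E) = sqrt(4.12593e-06) = 0.00203124
c^2/(2*pi*h) = 343^2/(2*pi*0.0345) = 542737
fc = 542737 * 0.00203124 = 1102.4 Hz


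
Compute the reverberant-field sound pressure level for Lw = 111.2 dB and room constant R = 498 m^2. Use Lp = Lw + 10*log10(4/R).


4/R = 4/498 = 0.00803213
Lp = 111.2 + 10*log10(0.00803213) = 90.248 dB


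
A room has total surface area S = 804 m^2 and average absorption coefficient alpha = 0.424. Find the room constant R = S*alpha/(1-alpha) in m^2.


R = 804 * 0.424 / (1 - 0.424) = 591.83 m^2


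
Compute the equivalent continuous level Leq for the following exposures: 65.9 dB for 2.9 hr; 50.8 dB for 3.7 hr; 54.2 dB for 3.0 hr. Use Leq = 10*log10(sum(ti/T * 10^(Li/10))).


T_total = 2.9 + 3.7 + 3.0 = 9.6 hr
(2.9/9.6) * 10^(65.9/10) = 1.17524e+06
(3.7/9.6) * 10^(50.8/10) = 46337.3
(3.0/9.6) * 10^(54.2/10) = 82195.9
Sum = 1.17524e+06 + 46337.3 + 82195.9 = 1.30377e+06
Leq = 10*log10(1.30377e+06) = 61.152 dB


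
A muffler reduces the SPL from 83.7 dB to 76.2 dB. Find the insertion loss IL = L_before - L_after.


Insertion loss = SPL without muffler - SPL with muffler
IL = 83.7 - 76.2 = 7.5 dB


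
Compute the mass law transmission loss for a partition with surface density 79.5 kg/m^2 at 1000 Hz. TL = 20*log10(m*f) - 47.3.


m * f = 79.5 * 1000 = 79500
20*log10(79500) = 98.0073 dB
TL = 98.0073 - 47.3 = 50.707 dB


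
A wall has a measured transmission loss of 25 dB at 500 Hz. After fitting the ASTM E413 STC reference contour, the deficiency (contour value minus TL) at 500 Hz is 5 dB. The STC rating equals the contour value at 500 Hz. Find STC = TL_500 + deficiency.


By ASTM E413, STC = value of the fitted reference contour at 500 Hz.
Contour value at 500 Hz = TL_500 + deficiency = 25 + 5 = 30
STC = 30


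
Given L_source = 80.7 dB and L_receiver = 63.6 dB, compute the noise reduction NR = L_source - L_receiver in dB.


NR = L_source - L_receiver (difference between source and receiving room levels)
NR = 80.7 - 63.6 = 17.1 dB


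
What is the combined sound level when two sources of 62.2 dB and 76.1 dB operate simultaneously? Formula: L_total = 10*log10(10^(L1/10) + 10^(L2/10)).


10^(62.2/10) = 1.65959e+06
10^(76.1/10) = 4.0738e+07
Sum = 1.65959e+06 + 4.0738e+07 = 4.23976e+07
L_total = 10*log10(4.23976e+07) = 76.273 dB


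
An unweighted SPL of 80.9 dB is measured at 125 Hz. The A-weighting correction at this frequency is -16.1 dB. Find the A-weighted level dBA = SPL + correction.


A-weighting table: 125 Hz -> -16.1 dB correction
SPL_A = SPL + correction = 80.9 + (-16.1) = 64.8 dBA


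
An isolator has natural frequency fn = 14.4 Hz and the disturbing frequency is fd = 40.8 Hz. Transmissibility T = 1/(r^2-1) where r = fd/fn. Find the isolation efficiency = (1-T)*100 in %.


r = 40.8 / 14.4 = 2.83333
r^2 - 1 = 2.83333^2 - 1 = 7.02776
T = 1/7.02776 = 0.142293
Efficiency = (1 - 0.142293)*100 = 85.771 %


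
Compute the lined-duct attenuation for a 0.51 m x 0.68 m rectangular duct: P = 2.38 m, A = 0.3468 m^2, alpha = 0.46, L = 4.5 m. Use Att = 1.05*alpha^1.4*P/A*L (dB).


alpha^1.4 = 0.46^1.4 = 0.337179
Attenuation rate = 1.05 * alpha^1.4 * P / A
= 1.05 * 0.337179 * 2.38 / 0.3468 = 2.42967 dB/m
Total Att = 2.42967 * 4.5 = 10.934 dB


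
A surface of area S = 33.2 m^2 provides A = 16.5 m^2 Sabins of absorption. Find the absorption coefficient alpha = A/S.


Absorption coefficient = absorbed power / incident power
alpha = A / S = 16.5 / 33.2 = 0.49699


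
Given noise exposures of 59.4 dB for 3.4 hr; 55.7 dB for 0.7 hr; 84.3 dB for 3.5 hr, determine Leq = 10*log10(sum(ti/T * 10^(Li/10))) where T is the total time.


T_total = 3.4 + 0.7 + 3.5 = 7.6 hr
(3.4/7.6) * 10^(59.4/10) = 389642
(0.7/7.6) * 10^(55.7/10) = 34220.4
(3.5/7.6) * 10^(84.3/10) = 1.23952e+08
Sum = 389642 + 34220.4 + 1.23952e+08 = 1.24376e+08
Leq = 10*log10(1.24376e+08) = 80.947 dB


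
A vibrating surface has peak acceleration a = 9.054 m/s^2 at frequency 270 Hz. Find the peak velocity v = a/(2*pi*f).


omega = 2*pi*f = 2*pi*270 = 1696.46 rad/s
v = a / omega = 9.054 / 1696.46 = 0.005337 m/s


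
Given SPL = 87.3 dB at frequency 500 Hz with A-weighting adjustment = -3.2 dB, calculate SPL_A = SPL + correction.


A-weighting table: 500 Hz -> -3.2 dB correction
SPL_A = SPL + correction = 87.3 + (-3.2) = 84.1 dBA


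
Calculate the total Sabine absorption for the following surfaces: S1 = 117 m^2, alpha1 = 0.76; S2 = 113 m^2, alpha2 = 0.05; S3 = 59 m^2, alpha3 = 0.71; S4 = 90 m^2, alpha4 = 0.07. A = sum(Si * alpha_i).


117 * 0.76 = 88.92
113 * 0.05 = 5.65
59 * 0.71 = 41.89
90 * 0.07 = 6.3
A_total = 88.92 + 5.65 + 41.89 + 6.3 = 142.76 m^2


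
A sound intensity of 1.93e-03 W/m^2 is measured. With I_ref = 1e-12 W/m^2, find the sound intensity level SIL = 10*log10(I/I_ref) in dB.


I / I_ref = 1.93e-03 / 1e-12 = 1.93e+09
SIL = 10 * log10(1.93e+09) = 92.856 dB


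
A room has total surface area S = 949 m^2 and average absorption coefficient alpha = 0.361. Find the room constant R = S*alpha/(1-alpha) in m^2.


R = 949 * 0.361 / (1 - 0.361) = 536.13 m^2


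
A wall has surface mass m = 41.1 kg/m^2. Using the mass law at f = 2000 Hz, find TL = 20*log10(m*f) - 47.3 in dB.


m * f = 41.1 * 2000 = 82200
20*log10(82200) = 98.2974 dB
TL = 98.2974 - 47.3 = 50.997 dB


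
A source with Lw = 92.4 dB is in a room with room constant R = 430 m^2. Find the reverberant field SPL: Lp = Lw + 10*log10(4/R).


4/R = 4/430 = 0.00930233
Lp = 92.4 + 10*log10(0.00930233) = 72.086 dB


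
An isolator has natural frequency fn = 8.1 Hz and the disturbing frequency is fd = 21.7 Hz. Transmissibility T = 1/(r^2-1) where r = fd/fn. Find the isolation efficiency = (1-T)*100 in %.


r = 21.7 / 8.1 = 2.67901
r^2 - 1 = 2.67901^2 - 1 = 6.17709
T = 1/6.17709 = 0.161889
Efficiency = (1 - 0.161889)*100 = 83.811 %


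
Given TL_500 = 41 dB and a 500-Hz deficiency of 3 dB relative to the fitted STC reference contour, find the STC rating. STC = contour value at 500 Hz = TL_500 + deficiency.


By ASTM E413, STC = value of the fitted reference contour at 500 Hz.
Contour value at 500 Hz = TL_500 + deficiency = 41 + 3 = 44
STC = 44


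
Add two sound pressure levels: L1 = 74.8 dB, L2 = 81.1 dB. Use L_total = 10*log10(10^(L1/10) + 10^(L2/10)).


10^(74.8/10) = 3.01995e+07
10^(81.1/10) = 1.28825e+08
Sum = 3.01995e+07 + 1.28825e+08 = 1.59024e+08
L_total = 10*log10(1.59024e+08) = 82.015 dB


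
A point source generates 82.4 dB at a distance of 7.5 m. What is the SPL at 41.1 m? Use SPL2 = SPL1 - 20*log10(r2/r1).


r2/r1 = 41.1/7.5 = 5.48
Correction = 20*log10(5.48) = 14.7756 dB
SPL2 = 82.4 - 14.7756 = 67.624 dB


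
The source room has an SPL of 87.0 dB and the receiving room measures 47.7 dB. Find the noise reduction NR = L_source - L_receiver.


NR = L_source - L_receiver (difference between source and receiving room levels)
NR = 87.0 - 47.7 = 39.3 dB


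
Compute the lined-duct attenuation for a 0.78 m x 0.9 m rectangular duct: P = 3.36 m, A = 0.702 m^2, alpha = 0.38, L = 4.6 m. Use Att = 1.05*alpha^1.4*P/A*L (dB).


alpha^1.4 = 0.38^1.4 = 0.258046
Attenuation rate = 1.05 * alpha^1.4 * P / A
= 1.05 * 0.258046 * 3.36 / 0.702 = 1.29685 dB/m
Total Att = 1.29685 * 4.6 = 5.9655 dB


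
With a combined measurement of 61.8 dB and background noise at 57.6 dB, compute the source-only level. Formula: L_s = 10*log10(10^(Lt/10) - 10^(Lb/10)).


10^(61.8/10) = 1.51356e+06
10^(57.6/10) = 575440
Difference = 1.51356e+06 - 575440 = 938120
L_source = 10*log10(938120) = 59.723 dB


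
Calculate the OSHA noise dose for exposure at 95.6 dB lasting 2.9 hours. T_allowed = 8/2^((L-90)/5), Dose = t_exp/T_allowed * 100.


T_allowed = 8 / 2^((95.6 - 90)/5) = 3.68075 hr
Dose = 2.9 / 3.68075 * 100 = 78.788 %


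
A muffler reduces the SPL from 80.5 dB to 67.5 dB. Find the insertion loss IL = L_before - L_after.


Insertion loss = SPL without muffler - SPL with muffler
IL = 80.5 - 67.5 = 13 dB


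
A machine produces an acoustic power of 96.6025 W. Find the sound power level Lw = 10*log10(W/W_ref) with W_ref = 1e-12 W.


W / W_ref = 96.6025 / 1e-12 = 9.66025e+13
Lw = 10 * log10(9.66025e+13) = 139.85 dB


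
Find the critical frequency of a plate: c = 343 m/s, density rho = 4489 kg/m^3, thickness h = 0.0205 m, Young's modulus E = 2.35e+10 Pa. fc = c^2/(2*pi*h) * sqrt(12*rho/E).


12*rho/E = 12*4489/2.35e+10 = 2.29226e-06
sqrt(12*rho/E) = sqrt(2.29226e-06) = 0.00151402
c^2/(2*pi*h) = 343^2/(2*pi*0.0205) = 913386
fc = 913386 * 0.00151402 = 1382.9 Hz


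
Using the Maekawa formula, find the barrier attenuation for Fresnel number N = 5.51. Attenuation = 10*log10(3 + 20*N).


3 + 20*N = 3 + 20*5.51 = 113.2
Att = 10*log10(113.2) = 20.538 dB


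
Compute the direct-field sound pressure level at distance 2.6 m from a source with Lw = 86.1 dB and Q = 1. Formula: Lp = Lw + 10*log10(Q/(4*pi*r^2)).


4*pi*r^2 = 4*pi*2.6^2 = 84.9487 m^2
Q / (4*pi*r^2) = 1 / 84.9487 = 0.0117718
Lp = 86.1 + 10*log10(0.0117718) = 66.808 dB


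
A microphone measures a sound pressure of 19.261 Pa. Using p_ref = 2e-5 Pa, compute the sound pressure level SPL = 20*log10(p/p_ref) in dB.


p / p_ref = 19.261 / 2e-5 = 963050
SPL = 20 * log10(963050) = 119.67 dB


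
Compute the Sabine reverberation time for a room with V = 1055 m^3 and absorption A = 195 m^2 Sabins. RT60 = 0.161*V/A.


RT60 = 0.161 * 1055 / 195 = 0.87105 s


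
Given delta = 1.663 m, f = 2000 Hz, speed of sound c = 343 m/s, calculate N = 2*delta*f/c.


N = 2*delta*f/c = 2*delta/lambda, where lambda = c/f
lambda = 343 / 2000 = 0.1715 m
N = 2 * 1.663 / 0.1715 = 19.394


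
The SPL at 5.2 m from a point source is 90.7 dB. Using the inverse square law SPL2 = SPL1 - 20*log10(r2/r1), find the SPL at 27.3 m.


r2/r1 = 27.3/5.2 = 5.25
Correction = 20*log10(5.25) = 14.4032 dB
SPL2 = 90.7 - 14.4032 = 76.297 dB


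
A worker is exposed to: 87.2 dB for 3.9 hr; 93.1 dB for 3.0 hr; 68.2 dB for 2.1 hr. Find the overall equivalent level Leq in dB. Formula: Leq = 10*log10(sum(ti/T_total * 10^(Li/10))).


T_total = 3.9 + 3.0 + 2.1 = 9.0 hr
(3.9/9.0) * 10^(87.2/10) = 2.27417e+08
(3.0/9.0) * 10^(93.1/10) = 6.80579e+08
(2.1/9.0) * 10^(68.2/10) = 1.54162e+06
Sum = 2.27417e+08 + 6.80579e+08 + 1.54162e+06 = 9.09538e+08
Leq = 10*log10(9.09538e+08) = 89.588 dB


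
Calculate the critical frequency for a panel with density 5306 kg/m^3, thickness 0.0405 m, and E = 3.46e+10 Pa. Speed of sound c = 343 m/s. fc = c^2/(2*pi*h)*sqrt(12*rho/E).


12*rho/E = 12*5306/3.46e+10 = 1.84023e-06
sqrt(12*rho/E) = sqrt(1.84023e-06) = 0.00135655
c^2/(2*pi*h) = 343^2/(2*pi*0.0405) = 462331
fc = 462331 * 0.00135655 = 627.18 Hz


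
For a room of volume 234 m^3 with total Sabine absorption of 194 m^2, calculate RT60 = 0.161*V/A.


RT60 = 0.161 * 234 / 194 = 0.1942 s


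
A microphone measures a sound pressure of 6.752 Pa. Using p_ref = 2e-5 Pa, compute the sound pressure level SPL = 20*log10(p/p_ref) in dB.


p / p_ref = 6.752 / 2e-5 = 337600
SPL = 20 * log10(337600) = 110.57 dB


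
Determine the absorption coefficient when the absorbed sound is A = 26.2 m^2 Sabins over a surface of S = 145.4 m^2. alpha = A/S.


Absorption coefficient = absorbed power / incident power
alpha = A / S = 26.2 / 145.4 = 0.18019


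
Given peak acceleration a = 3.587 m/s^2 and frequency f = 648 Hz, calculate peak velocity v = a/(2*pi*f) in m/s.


omega = 2*pi*f = 2*pi*648 = 4071.5 rad/s
v = a / omega = 3.587 / 4071.5 = 0.000881 m/s


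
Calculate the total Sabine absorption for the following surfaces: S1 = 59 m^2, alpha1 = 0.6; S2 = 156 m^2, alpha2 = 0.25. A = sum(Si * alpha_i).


59 * 0.6 = 35.4
156 * 0.25 = 39
A_total = 35.4 + 39 = 74.4 m^2


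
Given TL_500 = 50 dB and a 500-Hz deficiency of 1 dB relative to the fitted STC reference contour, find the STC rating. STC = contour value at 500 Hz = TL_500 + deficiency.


By ASTM E413, STC = value of the fitted reference contour at 500 Hz.
Contour value at 500 Hz = TL_500 + deficiency = 50 + 1 = 51
STC = 51


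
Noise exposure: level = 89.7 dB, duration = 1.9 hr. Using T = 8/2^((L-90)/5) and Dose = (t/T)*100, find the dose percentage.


T_allowed = 8 / 2^((89.7 - 90)/5) = 8.33973 hr
Dose = 1.9 / 8.33973 * 100 = 22.783 %


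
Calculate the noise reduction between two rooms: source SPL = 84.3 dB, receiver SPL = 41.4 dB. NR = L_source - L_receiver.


NR = L_source - L_receiver (difference between source and receiving room levels)
NR = 84.3 - 41.4 = 42.9 dB


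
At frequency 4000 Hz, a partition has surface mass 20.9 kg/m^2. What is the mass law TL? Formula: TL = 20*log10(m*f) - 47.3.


m * f = 20.9 * 4000 = 83600
20*log10(83600) = 98.4441 dB
TL = 98.4441 - 47.3 = 51.144 dB


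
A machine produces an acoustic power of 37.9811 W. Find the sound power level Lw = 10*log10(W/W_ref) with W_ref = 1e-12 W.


W / W_ref = 37.9811 / 1e-12 = 3.79811e+13
Lw = 10 * log10(3.79811e+13) = 135.8 dB


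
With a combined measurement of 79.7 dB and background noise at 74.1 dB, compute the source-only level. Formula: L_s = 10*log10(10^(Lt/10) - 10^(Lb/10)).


10^(79.7/10) = 9.33254e+07
10^(74.1/10) = 2.5704e+07
Difference = 9.33254e+07 - 2.5704e+07 = 6.76214e+07
L_source = 10*log10(6.76214e+07) = 78.301 dB


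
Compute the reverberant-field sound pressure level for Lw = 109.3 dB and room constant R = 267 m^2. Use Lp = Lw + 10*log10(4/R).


4/R = 4/267 = 0.0149813
Lp = 109.3 + 10*log10(0.0149813) = 91.055 dB


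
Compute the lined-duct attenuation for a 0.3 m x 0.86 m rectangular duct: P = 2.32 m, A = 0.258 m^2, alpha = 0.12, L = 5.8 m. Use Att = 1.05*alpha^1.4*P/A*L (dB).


alpha^1.4 = 0.12^1.4 = 0.0513871
Attenuation rate = 1.05 * alpha^1.4 * P / A
= 1.05 * 0.0513871 * 2.32 / 0.258 = 0.48519 dB/m
Total Att = 0.48519 * 5.8 = 2.8141 dB


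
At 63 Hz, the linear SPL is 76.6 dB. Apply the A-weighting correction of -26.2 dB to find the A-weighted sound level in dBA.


A-weighting table: 63 Hz -> -26.2 dB correction
SPL_A = SPL + correction = 76.6 + (-26.2) = 50.4 dBA


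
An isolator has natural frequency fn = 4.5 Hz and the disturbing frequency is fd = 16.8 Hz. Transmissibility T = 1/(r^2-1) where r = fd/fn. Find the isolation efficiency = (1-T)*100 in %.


r = 16.8 / 4.5 = 3.73333
r^2 - 1 = 3.73333^2 - 1 = 12.9378
T = 1/12.9378 = 0.0772929
Efficiency = (1 - 0.0772929)*100 = 92.271 %


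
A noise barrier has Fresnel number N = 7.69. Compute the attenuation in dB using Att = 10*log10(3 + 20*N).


3 + 20*N = 3 + 20*7.69 = 156.8
Att = 10*log10(156.8) = 21.953 dB


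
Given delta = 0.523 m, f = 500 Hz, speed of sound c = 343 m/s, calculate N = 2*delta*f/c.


N = 2*delta*f/c = 2*delta/lambda, where lambda = c/f
lambda = 343 / 500 = 0.686 m
N = 2 * 0.523 / 0.686 = 1.5248


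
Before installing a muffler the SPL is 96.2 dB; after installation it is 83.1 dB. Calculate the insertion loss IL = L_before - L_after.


Insertion loss = SPL without muffler - SPL with muffler
IL = 96.2 - 83.1 = 13.1 dB


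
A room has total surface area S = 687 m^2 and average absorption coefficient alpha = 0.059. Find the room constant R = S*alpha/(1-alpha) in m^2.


R = 687 * 0.059 / (1 - 0.059) = 43.074 m^2


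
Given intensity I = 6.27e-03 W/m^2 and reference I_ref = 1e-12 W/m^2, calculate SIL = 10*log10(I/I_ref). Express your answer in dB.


I / I_ref = 6.27e-03 / 1e-12 = 6.27e+09
SIL = 10 * log10(6.27e+09) = 97.973 dB


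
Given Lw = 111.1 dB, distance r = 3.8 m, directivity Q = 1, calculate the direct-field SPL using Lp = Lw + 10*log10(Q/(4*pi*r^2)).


4*pi*r^2 = 4*pi*3.8^2 = 181.458 m^2
Q / (4*pi*r^2) = 1 / 181.458 = 0.00551092
Lp = 111.1 + 10*log10(0.00551092) = 88.512 dB


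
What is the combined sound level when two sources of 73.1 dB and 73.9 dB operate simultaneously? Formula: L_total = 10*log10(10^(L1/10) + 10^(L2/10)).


10^(73.1/10) = 2.04174e+07
10^(73.9/10) = 2.45471e+07
Sum = 2.04174e+07 + 2.45471e+07 = 4.49645e+07
L_total = 10*log10(4.49645e+07) = 76.529 dB


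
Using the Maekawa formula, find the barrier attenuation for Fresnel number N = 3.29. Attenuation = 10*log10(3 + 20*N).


3 + 20*N = 3 + 20*3.29 = 68.8
Att = 10*log10(68.8) = 18.376 dB


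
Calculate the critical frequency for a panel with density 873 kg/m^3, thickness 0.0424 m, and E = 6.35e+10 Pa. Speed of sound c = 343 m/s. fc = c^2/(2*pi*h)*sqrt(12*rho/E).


12*rho/E = 12*873/6.35e+10 = 1.64976e-07
sqrt(12*rho/E) = sqrt(1.64976e-07) = 0.000406172
c^2/(2*pi*h) = 343^2/(2*pi*0.0424) = 441614
fc = 441614 * 0.000406172 = 179.37 Hz


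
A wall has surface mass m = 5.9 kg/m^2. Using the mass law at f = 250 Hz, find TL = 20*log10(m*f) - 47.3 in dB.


m * f = 5.9 * 250 = 1475
20*log10(1475) = 63.3758 dB
TL = 63.3758 - 47.3 = 16.076 dB


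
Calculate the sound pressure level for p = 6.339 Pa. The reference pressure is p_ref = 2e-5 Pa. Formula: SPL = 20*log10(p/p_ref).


p / p_ref = 6.339 / 2e-5 = 316950
SPL = 20 * log10(316950) = 110.02 dB


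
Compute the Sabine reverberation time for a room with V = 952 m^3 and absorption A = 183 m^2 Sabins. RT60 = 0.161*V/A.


RT60 = 0.161 * 952 / 183 = 0.83755 s


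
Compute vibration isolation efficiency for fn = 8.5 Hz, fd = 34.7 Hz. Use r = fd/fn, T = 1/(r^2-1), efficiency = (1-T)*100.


r = 34.7 / 8.5 = 4.08235
r^2 - 1 = 4.08235^2 - 1 = 15.6656
T = 1/15.6656 = 0.0638341
Efficiency = (1 - 0.0638341)*100 = 93.617 %


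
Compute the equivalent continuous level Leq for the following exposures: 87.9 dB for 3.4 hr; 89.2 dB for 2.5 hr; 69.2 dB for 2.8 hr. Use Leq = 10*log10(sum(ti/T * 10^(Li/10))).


T_total = 3.4 + 2.5 + 2.8 = 8.7 hr
(3.4/8.7) * 10^(87.9/10) = 2.40968e+08
(2.5/8.7) * 10^(89.2/10) = 2.39013e+08
(2.8/8.7) * 10^(69.2/10) = 2.67694e+06
Sum = 2.40968e+08 + 2.39013e+08 + 2.67694e+06 = 4.82658e+08
Leq = 10*log10(4.82658e+08) = 86.836 dB


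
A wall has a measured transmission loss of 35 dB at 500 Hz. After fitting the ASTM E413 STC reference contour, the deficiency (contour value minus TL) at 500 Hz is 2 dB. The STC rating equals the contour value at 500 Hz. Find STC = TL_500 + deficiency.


By ASTM E413, STC = value of the fitted reference contour at 500 Hz.
Contour value at 500 Hz = TL_500 + deficiency = 35 + 2 = 37
STC = 37


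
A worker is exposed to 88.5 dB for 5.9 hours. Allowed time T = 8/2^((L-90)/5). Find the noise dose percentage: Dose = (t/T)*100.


T_allowed = 8 / 2^((88.5 - 90)/5) = 9.84916 hr
Dose = 5.9 / 9.84916 * 100 = 59.904 %


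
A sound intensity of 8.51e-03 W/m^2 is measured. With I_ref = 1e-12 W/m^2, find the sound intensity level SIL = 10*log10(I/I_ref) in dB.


I / I_ref = 8.51e-03 / 1e-12 = 8.51e+09
SIL = 10 * log10(8.51e+09) = 99.299 dB


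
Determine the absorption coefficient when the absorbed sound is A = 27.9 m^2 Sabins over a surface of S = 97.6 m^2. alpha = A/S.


Absorption coefficient = absorbed power / incident power
alpha = A / S = 27.9 / 97.6 = 0.28586


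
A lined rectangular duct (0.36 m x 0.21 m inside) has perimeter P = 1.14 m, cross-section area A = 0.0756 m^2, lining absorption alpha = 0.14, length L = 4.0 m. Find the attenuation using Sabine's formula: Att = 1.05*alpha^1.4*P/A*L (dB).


alpha^1.4 = 0.14^1.4 = 0.0637645
Attenuation rate = 1.05 * alpha^1.4 * P / A
= 1.05 * 0.0637645 * 1.14 / 0.0756 = 1.0096 dB/m
Total Att = 1.0096 * 4.0 = 4.0384 dB
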